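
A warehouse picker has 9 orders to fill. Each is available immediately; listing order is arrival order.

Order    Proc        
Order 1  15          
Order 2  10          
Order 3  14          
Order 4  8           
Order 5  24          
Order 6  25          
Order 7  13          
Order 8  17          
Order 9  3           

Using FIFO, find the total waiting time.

528

FIFO (arrival order): Order 1 Order 2 Order 3 Order 4 Order 5 Order 6 Order 7 Order 8 Order 9.
Order 1: waits 0, runs 0→15
Order 2: waits 15, runs 15→25
Order 3: waits 25, runs 25→39
Order 4: waits 39, runs 39→47
Order 5: waits 47, runs 47→71
Order 6: waits 71, runs 71→96
Order 7: waits 96, runs 96→109
Order 8: waits 109, runs 109→126
Order 9: waits 126, runs 126→129
Sum = 0+15+25+39+47+71+96+109+126 = 528.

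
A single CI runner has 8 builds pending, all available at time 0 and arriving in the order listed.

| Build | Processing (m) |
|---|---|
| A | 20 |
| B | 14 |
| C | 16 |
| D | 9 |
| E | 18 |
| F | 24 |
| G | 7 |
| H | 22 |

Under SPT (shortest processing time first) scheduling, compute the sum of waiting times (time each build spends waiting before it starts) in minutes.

SPT (increasing processing time): G D B C E A H F.
G: waits 0, runs 0→7
D: waits 7, runs 7→16
B: waits 16, runs 16→30
C: waits 30, runs 30→46
E: waits 46, runs 46→64
A: waits 64, runs 64→84
H: waits 84, runs 84→106
F: waits 106, runs 106→130
Sum = 0+7+16+30+46+64+84+106 = 353.

353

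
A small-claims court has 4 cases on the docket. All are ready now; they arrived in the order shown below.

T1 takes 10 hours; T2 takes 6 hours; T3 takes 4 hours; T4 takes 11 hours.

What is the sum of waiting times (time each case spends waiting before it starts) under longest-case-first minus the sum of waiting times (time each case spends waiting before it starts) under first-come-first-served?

13

LPT (decreasing processing time): T4 T1 T2 T3.
T4: waits 0, runs 0→11
T1: waits 11, runs 11→21
T2: waits 21, runs 21→27
T3: waits 27, runs 27→31
Sum = 0+11+21+27 = 59.
FIFO (arrival order): T1 T2 T3 T4.
T1: waits 0, runs 0→10
T2: waits 10, runs 10→16
T3: waits 16, runs 16→20
T4: waits 20, runs 20→31
Sum = 0+10+16+20 = 46.
Difference = 59 − 46 = 13.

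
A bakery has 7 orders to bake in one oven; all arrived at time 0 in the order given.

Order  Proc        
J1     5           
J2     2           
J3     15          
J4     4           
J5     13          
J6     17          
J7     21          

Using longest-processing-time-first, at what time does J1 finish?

LPT (decreasing processing time): J7 J6 J3 J5 J1 J4 J2.
J7: 0→21
J6: 21→38
J3: 38→53
J5: 53→66
J1: 66→71

71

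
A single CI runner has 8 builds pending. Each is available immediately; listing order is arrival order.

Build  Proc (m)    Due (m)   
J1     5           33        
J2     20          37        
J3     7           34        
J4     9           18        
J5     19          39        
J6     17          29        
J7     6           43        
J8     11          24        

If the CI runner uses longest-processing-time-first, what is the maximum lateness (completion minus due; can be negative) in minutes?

61

LPT (decreasing processing time): J2 J5 J6 J8 J4 J3 J7 J1.
J2: 0→20, due 37, lateness -17
J5: 20→39, due 39, lateness 0
J6: 39→56, due 29, lateness 27
J8: 56→67, due 24, lateness 43
J4: 67→76, due 18, lateness 58
J3: 76→83, due 34, lateness 49
J7: 83→89, due 43, lateness 46
J1: 89→94, due 33, lateness 61
Maximum = 61.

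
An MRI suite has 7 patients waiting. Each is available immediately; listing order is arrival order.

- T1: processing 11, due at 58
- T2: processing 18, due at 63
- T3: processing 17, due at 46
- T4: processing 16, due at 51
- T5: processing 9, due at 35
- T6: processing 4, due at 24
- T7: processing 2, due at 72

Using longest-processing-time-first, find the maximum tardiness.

51

LPT (decreasing processing time): T2 T3 T4 T1 T5 T6 T7.
T2: 0→18, due 63, tardiness 0
T3: 18→35, due 46, tardiness 0
T4: 35→51, due 51, tardiness 0
T1: 51→62, due 58, tardiness 4
T5: 62→71, due 35, tardiness 36
T6: 71→75, due 24, tardiness 51
T7: 75→77, due 72, tardiness 5
Maximum = 51.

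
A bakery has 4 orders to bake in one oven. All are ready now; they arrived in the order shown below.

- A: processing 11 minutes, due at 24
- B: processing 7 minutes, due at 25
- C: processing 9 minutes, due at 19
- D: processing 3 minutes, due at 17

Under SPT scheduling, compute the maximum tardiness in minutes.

6

SPT (increasing processing time): D B C A.
D: 0→3, due 17, tardiness 0
B: 3→10, due 25, tardiness 0
C: 10→19, due 19, tardiness 0
A: 19→30, due 24, tardiness 6
Maximum = 6.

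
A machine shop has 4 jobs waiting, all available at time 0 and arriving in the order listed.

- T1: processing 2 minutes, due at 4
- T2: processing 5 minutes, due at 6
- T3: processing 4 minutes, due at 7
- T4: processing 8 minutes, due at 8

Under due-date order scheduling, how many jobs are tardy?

EDD (increasing due date): T1 T2 T3 T4.
T1: 0→2, due 4, tardiness 0
T2: 2→7, due 6, tardiness 1
T3: 7→11, due 7, tardiness 4
T4: 11→19, due 8, tardiness 11
Late jobs: 3.

3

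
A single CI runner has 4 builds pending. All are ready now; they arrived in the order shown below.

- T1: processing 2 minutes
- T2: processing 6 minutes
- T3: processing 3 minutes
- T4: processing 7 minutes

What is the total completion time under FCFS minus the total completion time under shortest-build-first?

3

FIFO (arrival order): T1 T2 T3 T4.
T1: 0→2
T2: 2→8
T3: 8→11
T4: 11→18
Sum = 2+8+11+18 = 39.
SPT (increasing processing time): T1 T3 T2 T4.
T1: 0→2
T3: 2→5
T2: 5→11
T4: 11→18
Sum = 2+5+11+18 = 36.
Difference = 39 − 36 = 3.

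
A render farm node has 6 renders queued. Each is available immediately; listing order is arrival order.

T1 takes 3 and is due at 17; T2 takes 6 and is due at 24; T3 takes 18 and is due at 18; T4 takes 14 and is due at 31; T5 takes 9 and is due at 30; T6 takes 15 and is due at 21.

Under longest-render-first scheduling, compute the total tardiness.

140

LPT (decreasing processing time): T3 T6 T4 T5 T2 T1.
T3: 0→18, due 18, tardiness 0
T6: 18→33, due 21, tardiness 12
T4: 33→47, due 31, tardiness 16
T5: 47→56, due 30, tardiness 26
T2: 56→62, due 24, tardiness 38
T1: 62→65, due 17, tardiness 48
Sum = 0+12+16+26+38+48 = 140.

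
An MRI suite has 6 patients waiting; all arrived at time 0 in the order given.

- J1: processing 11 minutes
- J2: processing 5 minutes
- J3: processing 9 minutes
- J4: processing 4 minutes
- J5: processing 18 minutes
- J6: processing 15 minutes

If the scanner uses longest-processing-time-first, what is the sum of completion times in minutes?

268

LPT (decreasing processing time): J5 J6 J1 J3 J2 J4.
J5: 0→18
J6: 18→33
J1: 33→44
J3: 44→53
J2: 53→58
J4: 58→62
Sum = 18+33+44+53+58+62 = 268.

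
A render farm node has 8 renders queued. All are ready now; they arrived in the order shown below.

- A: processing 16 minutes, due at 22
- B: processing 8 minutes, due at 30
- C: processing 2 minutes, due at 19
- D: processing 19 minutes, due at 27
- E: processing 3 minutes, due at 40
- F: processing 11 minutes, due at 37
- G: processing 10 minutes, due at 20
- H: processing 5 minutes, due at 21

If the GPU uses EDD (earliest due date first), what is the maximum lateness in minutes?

34

EDD (increasing due date): C G H A D B F E.
C: 0→2, due 19, lateness -17
G: 2→12, due 20, lateness -8
H: 12→17, due 21, lateness -4
A: 17→33, due 22, lateness 11
D: 33→52, due 27, lateness 25
B: 52→60, due 30, lateness 30
F: 60→71, due 37, lateness 34
E: 71→74, due 40, lateness 34
Maximum = 34.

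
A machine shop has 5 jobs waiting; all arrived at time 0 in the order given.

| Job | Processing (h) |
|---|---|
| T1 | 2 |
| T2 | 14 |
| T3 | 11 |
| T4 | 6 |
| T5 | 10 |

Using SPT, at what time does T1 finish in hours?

SPT (increasing processing time): T1 T4 T5 T3 T2.
T1: 0→2

2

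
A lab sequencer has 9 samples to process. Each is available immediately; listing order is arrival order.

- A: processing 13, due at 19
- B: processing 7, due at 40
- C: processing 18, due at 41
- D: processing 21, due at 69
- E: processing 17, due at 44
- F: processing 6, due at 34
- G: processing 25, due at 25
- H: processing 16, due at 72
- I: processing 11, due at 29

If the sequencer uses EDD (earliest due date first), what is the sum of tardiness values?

279

EDD (increasing due date): A G I F B C E D H.
A: 0→13, due 19, tardiness 0
G: 13→38, due 25, tardiness 13
I: 38→49, due 29, tardiness 20
F: 49→55, due 34, tardiness 21
B: 55→62, due 40, tardiness 22
C: 62→80, due 41, tardiness 39
E: 80→97, due 44, tardiness 53
D: 97→118, due 69, tardiness 49
H: 118→134, due 72, tardiness 62
Sum = 0+13+20+21+22+39+53+49+62 = 279.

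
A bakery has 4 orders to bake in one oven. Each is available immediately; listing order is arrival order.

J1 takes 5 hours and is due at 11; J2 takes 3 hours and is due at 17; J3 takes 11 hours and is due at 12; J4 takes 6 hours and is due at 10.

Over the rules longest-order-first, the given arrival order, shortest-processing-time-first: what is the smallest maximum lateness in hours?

LPT (decreasing processing time): J3 J4 J1 J2.
J3: 0→11, due 12, lateness -1
J4: 11→17, due 10, lateness 7
J1: 17→22, due 11, lateness 11
J2: 22→25, due 17, lateness 8
Maximum = 11.
FIFO (arrival order): J1 J2 J3 J4.
J1: 0→5, due 11, lateness -6
J2: 5→8, due 17, lateness -9
J3: 8→19, due 12, lateness 7
J4: 19→25, due 10, lateness 15
Maximum = 15.
SPT (increasing processing time): J2 J1 J4 J3.
J2: 0→3, due 17, lateness -14
J1: 3→8, due 11, lateness -3
J4: 8→14, due 10, lateness 4
J3: 14→25, due 12, lateness 13
Maximum = 13.
LPT 11, FIFO 15, SPT 13 → minimum 11.

11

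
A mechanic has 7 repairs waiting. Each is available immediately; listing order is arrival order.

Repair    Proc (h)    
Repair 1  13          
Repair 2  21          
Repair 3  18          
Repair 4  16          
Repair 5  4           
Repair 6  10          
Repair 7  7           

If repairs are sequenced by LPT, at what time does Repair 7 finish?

LPT (decreasing processing time): Repair 2 Repair 3 Repair 4 Repair 1 Repair 6 Repair 7 Repair 5.
Repair 2: 0→21
Repair 3: 21→39
Repair 4: 39→55
Repair 1: 55→68
Repair 6: 68→78
Repair 7: 78→85

85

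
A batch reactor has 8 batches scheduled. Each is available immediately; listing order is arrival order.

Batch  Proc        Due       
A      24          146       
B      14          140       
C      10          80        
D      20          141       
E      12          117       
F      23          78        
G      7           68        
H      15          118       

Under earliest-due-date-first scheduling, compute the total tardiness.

0

EDD (increasing due date): G F C E H B D A.
G: 0→7, due 68, tardiness 0
F: 7→30, due 78, tardiness 0
C: 30→40, due 80, tardiness 0
E: 40→52, due 117, tardiness 0
H: 52→67, due 118, tardiness 0
B: 67→81, due 140, tardiness 0
D: 81→101, due 141, tardiness 0
A: 101→125, due 146, tardiness 0
Sum = 0+0+0+0+0+0+0+0 = 0.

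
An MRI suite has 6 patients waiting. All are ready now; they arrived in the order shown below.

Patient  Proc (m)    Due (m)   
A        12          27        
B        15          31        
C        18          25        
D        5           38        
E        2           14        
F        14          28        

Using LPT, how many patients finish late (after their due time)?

LPT (decreasing processing time): C B F A D E.
C: 0→18, due 25, tardiness 0
B: 18→33, due 31, tardiness 2
F: 33→47, due 28, tardiness 19
A: 47→59, due 27, tardiness 32
D: 59→64, due 38, tardiness 26
E: 64→66, due 14, tardiness 52
Late patients: 5.

5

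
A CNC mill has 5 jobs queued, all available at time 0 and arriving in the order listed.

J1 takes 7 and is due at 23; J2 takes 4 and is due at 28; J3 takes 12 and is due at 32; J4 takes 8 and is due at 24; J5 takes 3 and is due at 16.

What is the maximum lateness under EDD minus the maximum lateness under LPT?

-16

EDD (increasing due date): J5 J1 J4 J2 J3.
J5: 0→3, due 16, lateness -13
J1: 3→10, due 23, lateness -13
J4: 10→18, due 24, lateness -6
J2: 18→22, due 28, lateness -6
J3: 22→34, due 32, lateness 2
Maximum = 2.
LPT (decreasing processing time): J3 J4 J1 J2 J5.
J3: 0→12, due 32, lateness -20
J4: 12→20, due 24, lateness -4
J1: 20→27, due 23, lateness 4
J2: 27→31, due 28, lateness 3
J5: 31→34, due 16, lateness 18
Maximum = 18.
Difference = 2 − 18 = -16.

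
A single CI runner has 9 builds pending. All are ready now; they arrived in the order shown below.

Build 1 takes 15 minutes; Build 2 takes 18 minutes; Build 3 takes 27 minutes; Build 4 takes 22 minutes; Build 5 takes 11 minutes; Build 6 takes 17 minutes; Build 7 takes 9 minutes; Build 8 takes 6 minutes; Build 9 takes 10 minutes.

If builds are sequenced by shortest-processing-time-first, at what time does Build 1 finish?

SPT (increasing processing time): Build 8 Build 7 Build 9 Build 5 Build 1 Build 6 Build 2 Build 4 Build 3.
Build 8: 0→6
Build 7: 6→15
Build 9: 15→25
Build 5: 25→36
Build 1: 36→51

51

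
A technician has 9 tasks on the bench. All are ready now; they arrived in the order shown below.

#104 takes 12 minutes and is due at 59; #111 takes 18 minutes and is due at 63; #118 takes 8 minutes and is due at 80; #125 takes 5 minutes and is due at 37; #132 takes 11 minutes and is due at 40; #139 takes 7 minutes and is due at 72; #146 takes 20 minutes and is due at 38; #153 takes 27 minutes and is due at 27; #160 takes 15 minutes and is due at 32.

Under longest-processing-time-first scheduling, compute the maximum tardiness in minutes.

86

LPT (decreasing processing time): #153 #146 #111 #160 #104 #132 #118 #139 #125.
#153: 0→27, due 27, tardiness 0
#146: 27→47, due 38, tardiness 9
#111: 47→65, due 63, tardiness 2
#160: 65→80, due 32, tardiness 48
#104: 80→92, due 59, tardiness 33
#132: 92→103, due 40, tardiness 63
#118: 103→111, due 80, tardiness 31
#139: 111→118, due 72, tardiness 46
#125: 118→123, due 37, tardiness 86
Maximum = 86.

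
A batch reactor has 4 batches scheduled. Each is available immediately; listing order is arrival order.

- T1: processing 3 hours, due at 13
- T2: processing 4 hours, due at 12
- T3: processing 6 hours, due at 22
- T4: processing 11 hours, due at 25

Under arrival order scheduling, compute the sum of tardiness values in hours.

0

FIFO (arrival order): T1 T2 T3 T4.
T1: 0→3, due 13, tardiness 0
T2: 3→7, due 12, tardiness 0
T3: 7→13, due 22, tardiness 0
T4: 13→24, due 25, tardiness 0
Sum = 0+0+0+0 = 0.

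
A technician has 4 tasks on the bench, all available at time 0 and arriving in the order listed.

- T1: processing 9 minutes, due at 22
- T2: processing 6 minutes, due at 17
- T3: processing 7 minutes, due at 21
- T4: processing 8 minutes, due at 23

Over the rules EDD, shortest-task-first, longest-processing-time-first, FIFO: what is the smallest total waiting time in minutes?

40

EDD (increasing due date): T2 T3 T1 T4.
T2: waits 0, runs 0→6
T3: waits 6, runs 6→13
T1: waits 13, runs 13→22
T4: waits 22, runs 22→30
Sum = 0+6+13+22 = 41.
SPT (increasing processing time): T2 T3 T4 T1.
T2: waits 0, runs 0→6
T3: waits 6, runs 6→13
T4: waits 13, runs 13→21
T1: waits 21, runs 21→30
Sum = 0+6+13+21 = 40.
LPT (decreasing processing time): T1 T4 T3 T2.
T1: waits 0, runs 0→9
T4: waits 9, runs 9→17
T3: waits 17, runs 17→24
T2: waits 24, runs 24→30
Sum = 0+9+17+24 = 50.
FIFO (arrival order): T1 T2 T3 T4.
T1: waits 0, runs 0→9
T2: waits 9, runs 9→15
T3: waits 15, runs 15→22
T4: waits 22, runs 22→30
Sum = 0+9+15+22 = 46.
EDD 41, SPT 40, LPT 50, FIFO 46 → minimum 40.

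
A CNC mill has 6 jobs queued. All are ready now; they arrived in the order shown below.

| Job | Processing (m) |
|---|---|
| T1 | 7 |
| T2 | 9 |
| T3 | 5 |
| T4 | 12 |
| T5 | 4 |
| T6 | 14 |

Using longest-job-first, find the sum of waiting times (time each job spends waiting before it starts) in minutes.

LPT (decreasing processing time): T6 T4 T2 T1 T3 T5.
T6: waits 0, runs 0→14
T4: waits 14, runs 14→26
T2: waits 26, runs 26→35
T1: waits 35, runs 35→42
T3: waits 42, runs 42→47
T5: waits 47, runs 47→51
Sum = 0+14+26+35+42+47 = 164.

164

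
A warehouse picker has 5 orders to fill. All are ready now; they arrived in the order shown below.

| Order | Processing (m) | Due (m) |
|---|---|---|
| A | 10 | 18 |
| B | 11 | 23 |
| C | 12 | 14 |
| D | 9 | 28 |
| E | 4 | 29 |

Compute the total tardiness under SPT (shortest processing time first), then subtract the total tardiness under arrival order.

SPT (increasing processing time): E D A B C.
E: 0→4, due 29, tardiness 0
D: 4→13, due 28, tardiness 0
A: 13→23, due 18, tardiness 5
B: 23→34, due 23, tardiness 11
C: 34→46, due 14, tardiness 32
Sum = 0+0+5+11+32 = 48.
FIFO (arrival order): A B C D E.
A: 0→10, due 18, tardiness 0
B: 10→21, due 23, tardiness 0
C: 21→33, due 14, tardiness 19
D: 33→42, due 28, tardiness 14
E: 42→46, due 29, tardiness 17
Sum = 0+0+19+14+17 = 50.
Difference = 48 − 50 = -2.

-2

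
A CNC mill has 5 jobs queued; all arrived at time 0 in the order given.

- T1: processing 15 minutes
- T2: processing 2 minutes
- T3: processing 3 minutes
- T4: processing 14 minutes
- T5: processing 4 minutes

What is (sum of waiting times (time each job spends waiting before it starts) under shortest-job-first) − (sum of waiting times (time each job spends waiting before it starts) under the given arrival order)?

-47

SPT (increasing processing time): T2 T3 T5 T4 T1.
T2: waits 0, runs 0→2
T3: waits 2, runs 2→5
T5: waits 5, runs 5→9
T4: waits 9, runs 9→23
T1: waits 23, runs 23→38
Sum = 0+2+5+9+23 = 39.
FIFO (arrival order): T1 T2 T3 T4 T5.
T1: waits 0, runs 0→15
T2: waits 15, runs 15→17
T3: waits 17, runs 17→20
T4: waits 20, runs 20→34
T5: waits 34, runs 34→38
Sum = 0+15+17+20+34 = 86.
Difference = 39 − 86 = -47.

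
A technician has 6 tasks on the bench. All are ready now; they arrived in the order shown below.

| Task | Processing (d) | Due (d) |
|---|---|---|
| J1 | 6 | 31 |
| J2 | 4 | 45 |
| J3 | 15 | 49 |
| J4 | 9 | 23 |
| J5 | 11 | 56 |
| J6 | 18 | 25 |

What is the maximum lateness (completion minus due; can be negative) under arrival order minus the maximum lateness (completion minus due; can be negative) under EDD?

31

FIFO (arrival order): J1 J2 J3 J4 J5 J6.
J1: 0→6, due 31, lateness -25
J2: 6→10, due 45, lateness -35
J3: 10→25, due 49, lateness -24
J4: 25→34, due 23, lateness 11
J5: 34→45, due 56, lateness -11
J6: 45→63, due 25, lateness 38
Maximum = 38.
EDD (increasing due date): J4 J6 J1 J2 J3 J5.
J4: 0→9, due 23, lateness -14
J6: 9→27, due 25, lateness 2
J1: 27→33, due 31, lateness 2
J2: 33→37, due 45, lateness -8
J3: 37→52, due 49, lateness 3
J5: 52→63, due 56, lateness 7
Maximum = 7.
Difference = 38 − 7 = 31.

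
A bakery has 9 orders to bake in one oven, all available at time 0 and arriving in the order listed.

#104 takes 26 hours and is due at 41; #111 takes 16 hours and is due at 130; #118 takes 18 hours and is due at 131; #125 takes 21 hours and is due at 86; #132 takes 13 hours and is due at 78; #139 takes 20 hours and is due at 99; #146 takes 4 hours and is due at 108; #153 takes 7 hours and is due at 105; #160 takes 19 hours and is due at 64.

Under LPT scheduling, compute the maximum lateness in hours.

LPT (decreasing processing time): #104 #125 #139 #160 #118 #111 #132 #153 #146.
#104: 0→26, due 41, lateness -15
#125: 26→47, due 86, lateness -39
#139: 47→67, due 99, lateness -32
#160: 67→86, due 64, lateness 22
#118: 86→104, due 131, lateness -27
#111: 104→120, due 130, lateness -10
#132: 120→133, due 78, lateness 55
#153: 133→140, due 105, lateness 35
#146: 140→144, due 108, lateness 36
Maximum = 55.

55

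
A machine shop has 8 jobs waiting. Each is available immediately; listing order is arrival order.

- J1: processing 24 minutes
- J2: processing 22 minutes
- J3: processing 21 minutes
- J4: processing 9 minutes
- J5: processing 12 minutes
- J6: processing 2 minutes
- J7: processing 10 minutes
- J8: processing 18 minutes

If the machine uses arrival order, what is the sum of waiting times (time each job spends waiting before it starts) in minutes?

491

FIFO (arrival order): J1 J2 J3 J4 J5 J6 J7 J8.
J1: waits 0, runs 0→24
J2: waits 24, runs 24→46
J3: waits 46, runs 46→67
J4: waits 67, runs 67→76
J5: waits 76, runs 76→88
J6: waits 88, runs 88→90
J7: waits 90, runs 90→100
J8: waits 100, runs 100→118
Sum = 0+24+46+67+76+88+90+100 = 491.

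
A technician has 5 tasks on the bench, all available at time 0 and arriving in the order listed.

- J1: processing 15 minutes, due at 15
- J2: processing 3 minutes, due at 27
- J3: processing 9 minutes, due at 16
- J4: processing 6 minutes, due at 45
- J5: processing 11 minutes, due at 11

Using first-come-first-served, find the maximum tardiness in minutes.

33

FIFO (arrival order): J1 J2 J3 J4 J5.
J1: 0→15, due 15, tardiness 0
J2: 15→18, due 27, tardiness 0
J3: 18→27, due 16, tardiness 11
J4: 27→33, due 45, tardiness 0
J5: 33→44, due 11, tardiness 33
Maximum = 33.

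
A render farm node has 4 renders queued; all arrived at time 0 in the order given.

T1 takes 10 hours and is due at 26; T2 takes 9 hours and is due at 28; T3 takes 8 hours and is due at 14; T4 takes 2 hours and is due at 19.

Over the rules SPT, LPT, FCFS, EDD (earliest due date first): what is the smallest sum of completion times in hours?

60

SPT (increasing processing time): T4 T3 T2 T1.
T4: 0→2
T3: 2→10
T2: 10→19
T1: 19→29
Sum = 2+10+19+29 = 60.
LPT (decreasing processing time): T1 T2 T3 T4.
T1: 0→10
T2: 10→19
T3: 19→27
T4: 27→29
Sum = 10+19+27+29 = 85.
FIFO (arrival order): T1 T2 T3 T4.
T1: 0→10
T2: 10→19
T3: 19→27
T4: 27→29
Sum = 10+19+27+29 = 85.
EDD (increasing due date): T3 T4 T1 T2.
T3: 0→8
T4: 8→10
T1: 10→20
T2: 20→29
Sum = 8+10+20+29 = 67.
SPT 60, LPT 85, FIFO 85, EDD 67 → minimum 60.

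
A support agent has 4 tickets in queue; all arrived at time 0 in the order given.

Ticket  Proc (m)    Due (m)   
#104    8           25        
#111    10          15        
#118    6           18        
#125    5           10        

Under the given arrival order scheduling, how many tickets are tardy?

3

FIFO (arrival order): #104 #111 #118 #125.
#104: 0→8, due 25, tardiness 0
#111: 8→18, due 15, tardiness 3
#118: 18→24, due 18, tardiness 6
#125: 24→29, due 10, tardiness 19
Late tickets: 3.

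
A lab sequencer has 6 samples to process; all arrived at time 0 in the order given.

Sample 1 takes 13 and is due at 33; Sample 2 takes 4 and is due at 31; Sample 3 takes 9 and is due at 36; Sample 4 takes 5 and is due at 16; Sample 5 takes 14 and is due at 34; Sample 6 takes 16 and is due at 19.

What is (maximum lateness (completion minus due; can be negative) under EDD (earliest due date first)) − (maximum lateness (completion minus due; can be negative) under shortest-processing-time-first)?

-17

EDD (increasing due date): Sample 4 Sample 6 Sample 2 Sample 1 Sample 5 Sample 3.
Sample 4: 0→5, due 16, lateness -11
Sample 6: 5→21, due 19, lateness 2
Sample 2: 21→25, due 31, lateness -6
Sample 1: 25→38, due 33, lateness 5
Sample 5: 38→52, due 34, lateness 18
Sample 3: 52→61, due 36, lateness 25
Maximum = 25.
SPT (increasing processing time): Sample 2 Sample 4 Sample 3 Sample 1 Sample 5 Sample 6.
Sample 2: 0→4, due 31, lateness -27
Sample 4: 4→9, due 16, lateness -7
Sample 3: 9→18, due 36, lateness -18
Sample 1: 18→31, due 33, lateness -2
Sample 5: 31→45, due 34, lateness 11
Sample 6: 45→61, due 19, lateness 42
Maximum = 42.
Difference = 25 − 42 = -17.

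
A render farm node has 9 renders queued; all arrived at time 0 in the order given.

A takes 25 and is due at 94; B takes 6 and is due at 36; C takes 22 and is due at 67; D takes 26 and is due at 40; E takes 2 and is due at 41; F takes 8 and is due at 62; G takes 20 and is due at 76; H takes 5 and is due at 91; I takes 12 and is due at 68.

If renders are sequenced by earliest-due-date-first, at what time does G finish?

EDD (increasing due date): B D E F C I G H A.
B: 0→6
D: 6→32
E: 32→34
F: 34→42
C: 42→64
I: 64→76
G: 76→96

96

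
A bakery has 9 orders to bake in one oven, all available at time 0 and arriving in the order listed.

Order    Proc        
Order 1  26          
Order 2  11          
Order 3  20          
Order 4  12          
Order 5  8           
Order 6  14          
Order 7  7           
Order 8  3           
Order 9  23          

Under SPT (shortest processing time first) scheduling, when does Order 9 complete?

98

SPT (increasing processing time): Order 8 Order 7 Order 5 Order 2 Order 4 Order 6 Order 3 Order 9 Order 1.
Order 8: 0→3
Order 7: 3→10
Order 5: 10→18
Order 2: 18→29
Order 4: 29→41
Order 6: 41→55
Order 3: 55→75
Order 9: 75→98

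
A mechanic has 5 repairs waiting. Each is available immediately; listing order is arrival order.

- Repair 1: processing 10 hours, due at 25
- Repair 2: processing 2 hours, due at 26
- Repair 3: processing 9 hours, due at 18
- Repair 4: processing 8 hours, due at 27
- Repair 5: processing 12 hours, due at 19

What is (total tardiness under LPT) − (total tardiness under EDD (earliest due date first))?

11

LPT (decreasing processing time): Repair 5 Repair 1 Repair 3 Repair 4 Repair 2.
Repair 5: 0→12, due 19, tardiness 0
Repair 1: 12→22, due 25, tardiness 0
Repair 3: 22→31, due 18, tardiness 13
Repair 4: 31→39, due 27, tardiness 12
Repair 2: 39→41, due 26, tardiness 15
Sum = 0+0+13+12+15 = 40.
EDD (increasing due date): Repair 3 Repair 5 Repair 1 Repair 2 Repair 4.
Repair 3: 0→9, due 18, tardiness 0
Repair 5: 9→21, due 19, tardiness 2
Repair 1: 21→31, due 25, tardiness 6
Repair 2: 31→33, due 26, tardiness 7
Repair 4: 33→41, due 27, tardiness 14
Sum = 0+2+6+7+14 = 29.
Difference = 40 − 29 = 11.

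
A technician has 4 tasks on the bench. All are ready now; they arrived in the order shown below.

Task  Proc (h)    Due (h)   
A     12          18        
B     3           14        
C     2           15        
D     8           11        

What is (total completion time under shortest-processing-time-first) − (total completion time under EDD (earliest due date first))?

-12

SPT (increasing processing time): C B D A.
C: 0→2
B: 2→5
D: 5→13
A: 13→25
Sum = 2+5+13+25 = 45.
EDD (increasing due date): D B C A.
D: 0→8
B: 8→11
C: 11→13
A: 13→25
Sum = 8+11+13+25 = 57.
Difference = 45 − 57 = -12.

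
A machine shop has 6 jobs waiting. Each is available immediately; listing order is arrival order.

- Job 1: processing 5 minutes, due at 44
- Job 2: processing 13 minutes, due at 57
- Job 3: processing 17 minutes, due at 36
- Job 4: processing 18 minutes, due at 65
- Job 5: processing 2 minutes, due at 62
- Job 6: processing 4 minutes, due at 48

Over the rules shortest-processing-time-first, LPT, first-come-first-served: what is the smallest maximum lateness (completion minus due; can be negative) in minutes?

5

SPT (increasing processing time): Job 5 Job 6 Job 1 Job 2 Job 3 Job 4.
Job 5: 0→2, due 62, lateness -60
Job 6: 2→6, due 48, lateness -42
Job 1: 6→11, due 44, lateness -33
Job 2: 11→24, due 57, lateness -33
Job 3: 24→41, due 36, lateness 5
Job 4: 41→59, due 65, lateness -6
Maximum = 5.
LPT (decreasing processing time): Job 4 Job 3 Job 2 Job 1 Job 6 Job 5.
Job 4: 0→18, due 65, lateness -47
Job 3: 18→35, due 36, lateness -1
Job 2: 35→48, due 57, lateness -9
Job 1: 48→53, due 44, lateness 9
Job 6: 53→57, due 48, lateness 9
Job 5: 57→59, due 62, lateness -3
Maximum = 9.
FIFO (arrival order): Job 1 Job 2 Job 3 Job 4 Job 5 Job 6.
Job 1: 0→5, due 44, lateness -39
Job 2: 5→18, due 57, lateness -39
Job 3: 18→35, due 36, lateness -1
Job 4: 35→53, due 65, lateness -12
Job 5: 53→55, due 62, lateness -7
Job 6: 55→59, due 48, lateness 11
Maximum = 11.
SPT 5, LPT 9, FIFO 11 → minimum 5.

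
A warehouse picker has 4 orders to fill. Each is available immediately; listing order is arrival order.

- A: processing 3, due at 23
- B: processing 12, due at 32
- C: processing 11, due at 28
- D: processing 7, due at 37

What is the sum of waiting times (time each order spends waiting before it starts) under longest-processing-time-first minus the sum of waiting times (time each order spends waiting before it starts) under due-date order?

LPT (decreasing processing time): B C D A.
B: waits 0, runs 0→12
C: waits 12, runs 12→23
D: waits 23, runs 23→30
A: waits 30, runs 30→33
Sum = 0+12+23+30 = 65.
EDD (increasing due date): A C B D.
A: waits 0, runs 0→3
C: waits 3, runs 3→14
B: waits 14, runs 14→26
D: waits 26, runs 26→33
Sum = 0+3+14+26 = 43.
Difference = 65 − 43 = 22.

22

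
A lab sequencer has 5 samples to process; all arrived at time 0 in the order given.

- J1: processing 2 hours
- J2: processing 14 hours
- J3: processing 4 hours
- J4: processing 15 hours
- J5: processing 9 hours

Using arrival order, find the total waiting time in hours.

FIFO (arrival order): J1 J2 J3 J4 J5.
J1: waits 0, runs 0→2
J2: waits 2, runs 2→16
J3: waits 16, runs 16→20
J4: waits 20, runs 20→35
J5: waits 35, runs 35→44
Sum = 0+2+16+20+35 = 73.

73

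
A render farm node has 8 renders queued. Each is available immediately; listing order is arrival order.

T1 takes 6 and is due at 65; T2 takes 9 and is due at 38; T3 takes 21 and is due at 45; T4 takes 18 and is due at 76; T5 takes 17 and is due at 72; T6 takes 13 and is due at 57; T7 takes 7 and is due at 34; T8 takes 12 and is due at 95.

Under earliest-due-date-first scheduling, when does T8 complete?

EDD (increasing due date): T7 T2 T3 T6 T1 T5 T4 T8.
T7: 0→7
T2: 7→16
T3: 16→37
T6: 37→50
T1: 50→56
T5: 56→73
T4: 73→91
T8: 91→103

103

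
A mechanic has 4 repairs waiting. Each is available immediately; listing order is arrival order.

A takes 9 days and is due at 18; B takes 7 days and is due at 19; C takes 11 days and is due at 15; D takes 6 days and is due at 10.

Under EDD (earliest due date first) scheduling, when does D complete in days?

EDD (increasing due date): D C A B.
D: 0→6

6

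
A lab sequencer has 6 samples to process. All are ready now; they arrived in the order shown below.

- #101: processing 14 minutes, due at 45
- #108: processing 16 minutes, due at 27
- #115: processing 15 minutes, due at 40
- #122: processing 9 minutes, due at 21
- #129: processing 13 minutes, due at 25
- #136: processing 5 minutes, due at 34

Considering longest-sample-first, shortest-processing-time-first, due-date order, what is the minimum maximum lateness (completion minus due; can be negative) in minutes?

LPT (decreasing processing time): #108 #115 #101 #129 #122 #136.
#108: 0→16, due 27, lateness -11
#115: 16→31, due 40, lateness -9
#101: 31→45, due 45, lateness 0
#129: 45→58, due 25, lateness 33
#122: 58→67, due 21, lateness 46
#136: 67→72, due 34, lateness 38
Maximum = 46.
SPT (increasing processing time): #136 #122 #129 #101 #115 #108.
#136: 0→5, due 34, lateness -29
#122: 5→14, due 21, lateness -7
#129: 14→27, due 25, lateness 2
#101: 27→41, due 45, lateness -4
#115: 41→56, due 40, lateness 16
#108: 56→72, due 27, lateness 45
Maximum = 45.
EDD (increasing due date): #122 #129 #108 #136 #115 #101.
#122: 0→9, due 21, lateness -12
#129: 9→22, due 25, lateness -3
#108: 22→38, due 27, lateness 11
#136: 38→43, due 34, lateness 9
#115: 43→58, due 40, lateness 18
#101: 58→72, due 45, lateness 27
Maximum = 27.
LPT 46, SPT 45, EDD 27 → minimum 27.

27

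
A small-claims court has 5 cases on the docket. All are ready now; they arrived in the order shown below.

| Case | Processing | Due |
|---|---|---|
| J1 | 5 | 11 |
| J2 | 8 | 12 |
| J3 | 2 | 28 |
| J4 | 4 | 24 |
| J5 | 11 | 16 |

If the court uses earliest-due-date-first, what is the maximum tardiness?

EDD (increasing due date): J1 J2 J5 J4 J3.
J1: 0→5, due 11, tardiness 0
J2: 5→13, due 12, tardiness 1
J5: 13→24, due 16, tardiness 8
J4: 24→28, due 24, tardiness 4
J3: 28→30, due 28, tardiness 2
Maximum = 8.

8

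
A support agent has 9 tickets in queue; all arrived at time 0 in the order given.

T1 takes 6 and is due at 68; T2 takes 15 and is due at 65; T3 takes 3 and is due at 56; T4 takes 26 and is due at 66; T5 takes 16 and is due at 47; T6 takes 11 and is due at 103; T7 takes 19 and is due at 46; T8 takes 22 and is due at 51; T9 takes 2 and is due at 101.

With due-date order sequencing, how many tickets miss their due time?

EDD (increasing due date): T7 T5 T8 T3 T2 T4 T1 T9 T6.
T7: 0→19, due 46, tardiness 0
T5: 19→35, due 47, tardiness 0
T8: 35→57, due 51, tardiness 6
T3: 57→60, due 56, tardiness 4
T2: 60→75, due 65, tardiness 10
T4: 75→101, due 66, tardiness 35
T1: 101→107, due 68, tardiness 39
T9: 107→109, due 101, tardiness 8
T6: 109→120, due 103, tardiness 17
Late tickets: 7.

7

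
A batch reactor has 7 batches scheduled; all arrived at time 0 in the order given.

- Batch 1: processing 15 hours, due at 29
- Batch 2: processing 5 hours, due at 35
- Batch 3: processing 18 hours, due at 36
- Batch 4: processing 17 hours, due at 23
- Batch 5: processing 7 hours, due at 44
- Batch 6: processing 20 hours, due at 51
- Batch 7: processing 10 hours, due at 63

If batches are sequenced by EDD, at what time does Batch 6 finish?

EDD (increasing due date): Batch 4 Batch 1 Batch 2 Batch 3 Batch 5 Batch 6 Batch 7.
Batch 4: 0→17
Batch 1: 17→32
Batch 2: 32→37
Batch 3: 37→55
Batch 5: 55→62
Batch 6: 62→82

82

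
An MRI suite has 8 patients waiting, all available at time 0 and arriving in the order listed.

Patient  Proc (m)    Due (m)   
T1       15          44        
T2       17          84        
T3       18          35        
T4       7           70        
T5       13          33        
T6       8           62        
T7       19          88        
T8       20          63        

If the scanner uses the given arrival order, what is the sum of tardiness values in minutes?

131

FIFO (arrival order): T1 T2 T3 T4 T5 T6 T7 T8.
T1: 0→15, due 44, tardiness 0
T2: 15→32, due 84, tardiness 0
T3: 32→50, due 35, tardiness 15
T4: 50→57, due 70, tardiness 0
T5: 57→70, due 33, tardiness 37
T6: 70→78, due 62, tardiness 16
T7: 78→97, due 88, tardiness 9
T8: 97→117, due 63, tardiness 54
Sum = 0+0+15+0+37+16+9+54 = 131.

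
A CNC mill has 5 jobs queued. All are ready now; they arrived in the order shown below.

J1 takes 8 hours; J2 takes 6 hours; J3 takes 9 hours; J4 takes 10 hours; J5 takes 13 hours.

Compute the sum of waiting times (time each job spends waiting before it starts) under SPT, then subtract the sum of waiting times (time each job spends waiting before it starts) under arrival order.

-2

SPT (increasing processing time): J2 J1 J3 J4 J5.
J2: waits 0, runs 0→6
J1: waits 6, runs 6→14
J3: waits 14, runs 14→23
J4: waits 23, runs 23→33
J5: waits 33, runs 33→46
Sum = 0+6+14+23+33 = 76.
FIFO (arrival order): J1 J2 J3 J4 J5.
J1: waits 0, runs 0→8
J2: waits 8, runs 8→14
J3: waits 14, runs 14→23
J4: waits 23, runs 23→33
J5: waits 33, runs 33→46
Sum = 0+8+14+23+33 = 78.
Difference = 76 − 78 = -2.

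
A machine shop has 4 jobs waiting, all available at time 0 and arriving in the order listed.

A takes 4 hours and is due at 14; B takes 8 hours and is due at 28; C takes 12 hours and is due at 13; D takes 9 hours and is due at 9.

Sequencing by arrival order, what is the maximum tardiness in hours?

FIFO (arrival order): A B C D.
A: 0→4, due 14, tardiness 0
B: 4→12, due 28, tardiness 0
C: 12→24, due 13, tardiness 11
D: 24→33, due 9, tardiness 24
Maximum = 24.

24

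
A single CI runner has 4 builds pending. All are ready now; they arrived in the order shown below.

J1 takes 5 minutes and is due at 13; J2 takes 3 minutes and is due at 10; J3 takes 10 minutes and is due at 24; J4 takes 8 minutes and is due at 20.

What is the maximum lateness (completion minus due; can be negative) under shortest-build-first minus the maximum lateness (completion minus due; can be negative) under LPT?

-14

SPT (increasing processing time): J2 J1 J4 J3.
J2: 0→3, due 10, lateness -7
J1: 3→8, due 13, lateness -5
J4: 8→16, due 20, lateness -4
J3: 16→26, due 24, lateness 2
Maximum = 2.
LPT (decreasing processing time): J3 J4 J1 J2.
J3: 0→10, due 24, lateness -14
J4: 10→18, due 20, lateness -2
J1: 18→23, due 13, lateness 10
J2: 23→26, due 10, lateness 16
Maximum = 16.
Difference = 2 − 16 = -14.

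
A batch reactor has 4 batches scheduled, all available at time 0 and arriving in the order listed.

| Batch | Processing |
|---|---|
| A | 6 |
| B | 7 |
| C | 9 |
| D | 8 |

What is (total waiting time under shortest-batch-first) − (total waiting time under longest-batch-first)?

SPT (increasing processing time): A B D C.
A: waits 0, runs 0→6
B: waits 6, runs 6→13
D: waits 13, runs 13→21
C: waits 21, runs 21→30
Sum = 0+6+13+21 = 40.
LPT (decreasing processing time): C D B A.
C: waits 0, runs 0→9
D: waits 9, runs 9→17
B: waits 17, runs 17→24
A: waits 24, runs 24→30
Sum = 0+9+17+24 = 50.
Difference = 40 − 50 = -10.

-10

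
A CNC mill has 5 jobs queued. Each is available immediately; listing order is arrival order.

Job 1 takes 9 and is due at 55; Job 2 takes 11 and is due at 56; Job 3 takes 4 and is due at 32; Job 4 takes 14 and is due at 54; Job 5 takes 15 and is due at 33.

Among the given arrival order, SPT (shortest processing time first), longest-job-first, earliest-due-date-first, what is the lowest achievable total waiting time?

FIFO (arrival order): Job 1 Job 2 Job 3 Job 4 Job 5.
Job 1: waits 0, runs 0→9
Job 2: waits 9, runs 9→20
Job 3: waits 20, runs 20→24
Job 4: waits 24, runs 24→38
Job 5: waits 38, runs 38→53
Sum = 0+9+20+24+38 = 91.
SPT (increasing processing time): Job 3 Job 1 Job 2 Job 4 Job 5.
Job 3: waits 0, runs 0→4
Job 1: waits 4, runs 4→13
Job 2: waits 13, runs 13→24
Job 4: waits 24, runs 24→38
Job 5: waits 38, runs 38→53
Sum = 0+4+13+24+38 = 79.
LPT (decreasing processing time): Job 5 Job 4 Job 2 Job 1 Job 3.
Job 5: waits 0, runs 0→15
Job 4: waits 15, runs 15→29
Job 2: waits 29, runs 29→40
Job 1: waits 40, runs 40→49
Job 3: waits 49, runs 49→53
Sum = 0+15+29+40+49 = 133.
EDD (increasing due date): Job 3 Job 5 Job 4 Job 1 Job 2.
Job 3: waits 0, runs 0→4
Job 5: waits 4, runs 4→19
Job 4: waits 19, runs 19→33
Job 1: waits 33, runs 33→42
Job 2: waits 42, runs 42→53
Sum = 0+4+19+33+42 = 98.
FIFO 91, SPT 79, LPT 133, EDD 98 → minimum 79.

79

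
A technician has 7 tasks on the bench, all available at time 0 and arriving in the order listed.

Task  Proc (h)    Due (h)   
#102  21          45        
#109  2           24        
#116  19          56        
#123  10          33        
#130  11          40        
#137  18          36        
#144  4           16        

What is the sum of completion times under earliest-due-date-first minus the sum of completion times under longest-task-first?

EDD (increasing due date): #144 #109 #123 #137 #130 #102 #116.
#144: 0→4
#109: 4→6
#123: 6→16
#137: 16→34
#130: 34→45
#102: 45→66
#116: 66→85
Sum = 4+6+16+34+45+66+85 = 256.
LPT (decreasing processing time): #102 #116 #137 #130 #123 #144 #109.
#102: 0→21
#116: 21→40
#137: 40→58
#130: 58→69
#123: 69→79
#144: 79→83
#109: 83→85
Sum = 21+40+58+69+79+83+85 = 435.
Difference = 256 − 435 = -179.

-179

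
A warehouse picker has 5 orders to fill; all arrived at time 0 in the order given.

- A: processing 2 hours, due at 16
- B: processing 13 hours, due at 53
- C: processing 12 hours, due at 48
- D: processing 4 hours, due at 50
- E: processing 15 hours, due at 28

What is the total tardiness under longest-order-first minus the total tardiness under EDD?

LPT (decreasing processing time): E B C D A.
E: 0→15, due 28, tardiness 0
B: 15→28, due 53, tardiness 0
C: 28→40, due 48, tardiness 0
D: 40→44, due 50, tardiness 0
A: 44→46, due 16, tardiness 30
Sum = 0+0+0+0+30 = 30.
EDD (increasing due date): A E C D B.
A: 0→2, due 16, tardiness 0
E: 2→17, due 28, tardiness 0
C: 17→29, due 48, tardiness 0
D: 29→33, due 50, tardiness 0
B: 33→46, due 53, tardiness 0
Sum = 0+0+0+0+0 = 0.
Difference = 30 − 0 = 30.

30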